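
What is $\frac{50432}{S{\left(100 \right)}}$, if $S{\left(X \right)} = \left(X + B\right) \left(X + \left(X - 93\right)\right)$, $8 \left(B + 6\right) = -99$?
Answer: $\frac{403456}{69871} \approx 5.7743$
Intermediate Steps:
$B = - \frac{147}{8}$ ($B = -6 + \frac{1}{8} \left(-99\right) = -6 - \frac{99}{8} = - \frac{147}{8} \approx -18.375$)
$S{\left(X \right)} = \left(-93 + 2 X\right) \left(- \frac{147}{8} + X\right)$ ($S{\left(X \right)} = \left(X - \frac{147}{8}\right) \left(X + \left(X - 93\right)\right) = \left(- \frac{147}{8} + X\right) \left(X + \left(-93 + X\right)\right) = \left(- \frac{147}{8} + X\right) \left(-93 + 2 X\right) = \left(-93 + 2 X\right) \left(- \frac{147}{8} + X\right)$)
$\frac{50432}{S{\left(100 \right)}} = \frac{50432}{\frac{13671}{8} + 2 \cdot 100^{2} - 12975} = \frac{50432}{\frac{13671}{8} + 2 \cdot 10000 - 12975} = \frac{50432}{\frac{13671}{8} + 20000 - 12975} = \frac{50432}{\frac{69871}{8}} = 50432 \cdot \frac{8}{69871} = \frac{403456}{69871}$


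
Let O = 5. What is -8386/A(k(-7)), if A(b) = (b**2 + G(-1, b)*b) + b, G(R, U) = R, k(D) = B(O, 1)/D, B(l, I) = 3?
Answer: -410914/9 ≈ -45657.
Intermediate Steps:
k(D) = 3/D
A(b) = b**2 (A(b) = (b**2 - b) + b = b**2)
-8386/A(k(-7)) = -8386/((3/(-7))**2) = -8386/((3*(-1/7))**2) = -8386/((-3/7)**2) = -8386/9/49 = -8386*49/9 = -410914/9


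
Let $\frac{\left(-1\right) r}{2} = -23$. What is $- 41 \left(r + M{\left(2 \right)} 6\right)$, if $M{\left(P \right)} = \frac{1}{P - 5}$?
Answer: $-1804$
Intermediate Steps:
$r = 46$ ($r = \left(-2\right) \left(-23\right) = 46$)
$M{\left(P \right)} = \frac{1}{-5 + P}$
$- 41 \left(r + M{\left(2 \right)} 6\right) = - 41 \left(46 + \frac{1}{-5 + 2} \cdot 6\right) = - 41 \left(46 + \frac{1}{-3} \cdot 6\right) = - 41 \left(46 - 2\right) = \left(-41\right) 44 = -1804$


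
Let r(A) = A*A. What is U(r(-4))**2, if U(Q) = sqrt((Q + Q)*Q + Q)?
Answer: 528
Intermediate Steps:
r(A) = A**2
U(Q) = sqrt(Q + 2*Q**2) (U(Q) = sqrt((2*Q)*Q + Q) = sqrt(2*Q**2 + Q) = sqrt(Q + 2*Q**2))
U(r(-4))**2 = (sqrt((-4)**2*(1 + 2*(-4)**2)))**2 = (sqrt(16*(1 + 2*16)))**2 = (sqrt(16*(1 + 32)))**2 = (sqrt(16*33))**2 = (sqrt(528))**2 = (4*sqrt(33))**2 = 528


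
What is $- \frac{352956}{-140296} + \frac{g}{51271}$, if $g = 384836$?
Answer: $\frac{18021839633}{1798279054} \approx 10.022$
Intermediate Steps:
$- \frac{352956}{-140296} + \frac{g}{51271} = - \frac{352956}{-140296} + \frac{384836}{51271} = \left(-352956\right) \left(- \frac{1}{140296}\right) + 384836 \cdot \frac{1}{51271} = \frac{88239}{35074} + \frac{384836}{51271} = \frac{18021839633}{1798279054}$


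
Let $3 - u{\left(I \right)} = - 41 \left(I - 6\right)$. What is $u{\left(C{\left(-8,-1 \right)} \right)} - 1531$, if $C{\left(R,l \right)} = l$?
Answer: $-1815$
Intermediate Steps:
$u{\left(I \right)} = -243 + 41 I$ ($u{\left(I \right)} = 3 - - 41 \left(I - 6\right) = 3 - - 41 \left(-6 + I\right) = 3 - \left(246 - 41 I\right) = 3 + \left(-246 + 41 I\right) = -243 + 41 I$)
$u{\left(C{\left(-8,-1 \right)} \right)} - 1531 = \left(-243 + 41 \left(-1\right)\right) - 1531 = \left(-243 - 41\right) - 1531 = -284 - 1531 = -1815$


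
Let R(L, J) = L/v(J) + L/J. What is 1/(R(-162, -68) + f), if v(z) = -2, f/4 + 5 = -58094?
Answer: -34/7898629 ≈ -4.3045e-6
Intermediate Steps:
f = -232396 (f = -20 + 4*(-58094) = -20 - 232376 = -232396)
R(L, J) = -L/2 + L/J (R(L, J) = L/(-2) + L/J = L*(-½) + L/J = -L/2 + L/J)
1/(R(-162, -68) + f) = 1/((-½*(-162) - 162/(-68)) - 232396) = 1/((81 - 162*(-1/68)) - 232396) = 1/((81 + 81/34) - 232396) = 1/(2835/34 - 232396) = 1/(-7898629/34) = -34/7898629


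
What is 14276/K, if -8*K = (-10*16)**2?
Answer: -3569/800 ≈ -4.4613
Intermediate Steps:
K = -3200 (K = -(-10*16)**2/8 = -1/8*(-160)**2 = -1/8*25600 = -3200)
14276/K = 14276/(-3200) = 14276*(-1/3200) = -3569/800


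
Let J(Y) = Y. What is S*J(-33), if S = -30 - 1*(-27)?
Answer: 99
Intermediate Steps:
S = -3 (S = -30 + 27 = -3)
S*J(-33) = -3*(-33) = 99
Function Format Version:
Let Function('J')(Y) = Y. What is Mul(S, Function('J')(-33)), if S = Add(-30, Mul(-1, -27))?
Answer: 99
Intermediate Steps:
S = -3 (S = Add(-30, 27) = -3)
Mul(S, Function('J')(-33)) = Mul(-3, -33) = 99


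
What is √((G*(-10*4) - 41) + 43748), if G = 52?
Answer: √41627 ≈ 204.03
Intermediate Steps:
√((G*(-10*4) - 41) + 43748) = √((52*(-10*4) - 41) + 43748) = √((52*(-40) - 41) + 43748) = √((-2080 - 41) + 43748) = √(-2121 + 43748) = √41627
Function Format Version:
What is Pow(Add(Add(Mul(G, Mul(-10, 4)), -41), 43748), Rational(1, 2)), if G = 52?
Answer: Pow(41627, Rational(1, 2)) ≈ 204.03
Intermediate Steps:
Pow(Add(Add(Mul(G, Mul(-10, 4)), -41), 43748), Rational(1, 2)) = Pow(Add(Add(Mul(52, Mul(-10, 4)), -41), 43748), Rational(1, 2)) = Pow(Add(Add(Mul(52, -40), -41), 43748), Rational(1, 2)) = Pow(Add(Add(-2080, -41), 43748), Rational(1, 2)) = Pow(Add(-2121, 43748), Rational(1, 2)) = Pow(41627, Rational(1, 2))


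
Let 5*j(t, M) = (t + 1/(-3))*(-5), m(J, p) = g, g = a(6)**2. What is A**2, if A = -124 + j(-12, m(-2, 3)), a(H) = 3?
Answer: 112225/9 ≈ 12469.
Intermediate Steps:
g = 9 (g = 3**2 = 9)
m(J, p) = 9
j(t, M) = 1/3 - t (j(t, M) = ((t + 1/(-3))*(-5))/5 = ((t - 1/3)*(-5))/5 = ((-1/3 + t)*(-5))/5 = (5/3 - 5*t)/5 = 1/3 - t)
A = -335/3 (A = -124 + (1/3 - 1*(-12)) = -124 + (1/3 + 12) = -124 + 37/3 = -335/3 ≈ -111.67)
A**2 = (-335/3)**2 = 112225/9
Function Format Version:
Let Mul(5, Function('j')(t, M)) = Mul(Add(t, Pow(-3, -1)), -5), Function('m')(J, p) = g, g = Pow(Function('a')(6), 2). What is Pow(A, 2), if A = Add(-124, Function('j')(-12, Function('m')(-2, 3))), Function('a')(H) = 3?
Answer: Rational(112225, 9) ≈ 12469.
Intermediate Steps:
g = 9 (g = Pow(3, 2) = 9)
Function('m')(J, p) = 9
Function('j')(t, M) = Add(Rational(1, 3), Mul(-1, t)) (Function('j')(t, M) = Mul(Rational(1, 5), Mul(Add(t, Pow(-3, -1)), -5)) = Mul(Rational(1, 5), Mul(Add(t, Rational(-1, 3)), -5)) = Mul(Rational(1, 5), Mul(Add(Rational(-1, 3), t), -5)) = Mul(Rational(1, 5), Add(Rational(5, 3), Mul(-5, t))) = Add(Rational(1, 3), Mul(-1, t)))
A = Rational(-335, 3) (A = Add(-124, Add(Rational(1, 3), Mul(-1, -12))) = Add(-124, Add(Rational(1, 3), 12)) = Add(-124, Rational(37, 3)) = Rational(-335, 3) ≈ -111.67)
Pow(A, 2) = Pow(Rational(-335, 3), 2) = Rational(112225, 9)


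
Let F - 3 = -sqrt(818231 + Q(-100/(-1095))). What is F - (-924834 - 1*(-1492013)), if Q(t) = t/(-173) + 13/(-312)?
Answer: -567176 - sqrt(2088015970838282)/50516 ≈ -5.6808e+5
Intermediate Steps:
Q(t) = -1/24 - t/173 (Q(t) = t*(-1/173) + 13*(-1/312) = -t/173 - 1/24 = -1/24 - t/173)
F = 3 - sqrt(2088015970838282)/50516 (F = 3 - sqrt(818231 + (-1/24 - (-100)/(173*(-1095)))) = 3 - sqrt(818231 + (-1/24 - (-100)*(-1)/(173*1095))) = 3 - sqrt(818231 + (-1/24 - 1/173*20/219)) = 3 - sqrt(818231 + (-1/24 - 20/37887)) = 3 - sqrt(818231 - 4263/101032) = 3 - sqrt(82667510129/101032) = 3 - sqrt(2088015970838282)/50516 ≈ -901.56)
F - (-924834 - 1*(-1492013)) = (3 - sqrt(2088015970838282)/50516) - (-924834 - 1*(-1492013)) = (3 - sqrt(2088015970838282)/50516) - (-924834 + 1492013) = (3 - sqrt(2088015970838282)/50516) - 1*567179 = (3 - sqrt(2088015970838282)/50516) - 567179 = -567176 - sqrt(2088015970838282)/50516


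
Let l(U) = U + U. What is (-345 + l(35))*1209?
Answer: -332475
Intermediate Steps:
l(U) = 2*U
(-345 + l(35))*1209 = (-345 + 2*35)*1209 = (-345 + 70)*1209 = -275*1209 = -332475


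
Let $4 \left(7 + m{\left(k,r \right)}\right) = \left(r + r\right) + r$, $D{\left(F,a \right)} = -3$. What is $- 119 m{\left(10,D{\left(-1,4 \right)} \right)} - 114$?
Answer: $\frac{3947}{4} \approx 986.75$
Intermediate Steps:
$m{\left(k,r \right)} = -7 + \frac{3 r}{4}$ ($m{\left(k,r \right)} = -7 + \frac{\left(r + r\right) + r}{4} = -7 + \frac{2 r + r}{4} = -7 + \frac{3 r}{4}$)
$- 119 m{\left(10,D{\left(-1,4 \right)} \right)} - 114 = - 119 \left(-7 + \frac{3}{4} \left(-3\right)\right) - 114 = - 119 \left(-7 - \frac{9}{4}\right) - 114 = \left(-119\right) \left(- \frac{37}{4}\right) - 114 = \frac{4403}{4} - 114 = \frac{3947}{4}$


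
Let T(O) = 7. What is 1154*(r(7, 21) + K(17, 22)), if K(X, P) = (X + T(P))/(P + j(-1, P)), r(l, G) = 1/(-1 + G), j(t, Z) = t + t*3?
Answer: 47891/30 ≈ 1596.4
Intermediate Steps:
j(t, Z) = 4*t (j(t, Z) = t + 3*t = 4*t)
K(X, P) = (7 + X)/(-4 + P) (K(X, P) = (X + 7)/(P + 4*(-1)) = (7 + X)/(P - 4) = (7 + X)/(-4 + P))
1154*(r(7, 21) + K(17, 22)) = 1154*(1/(-1 + 21) + (7 + 17)/(-4 + 22)) = 1154*(1/20 + 24/18) = 1154*(1/20 + (1/18)*24) = 1154*(1/20 + 4/3) = 1154*(83/60) = 47891/30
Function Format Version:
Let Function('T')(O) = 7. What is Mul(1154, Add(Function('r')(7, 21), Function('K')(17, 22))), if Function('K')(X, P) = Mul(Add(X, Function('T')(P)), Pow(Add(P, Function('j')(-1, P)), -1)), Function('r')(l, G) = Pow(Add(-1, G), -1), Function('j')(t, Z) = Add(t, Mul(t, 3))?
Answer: Rational(47891, 30) ≈ 1596.4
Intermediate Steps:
Function('j')(t, Z) = Mul(4, t) (Function('j')(t, Z) = Add(t, Mul(3, t)) = Mul(4, t))
Function('K')(X, P) = Mul(Pow(Add(-4, P), -1), Add(7, X)) (Function('K')(X, P) = Mul(Add(X, 7), Pow(Add(P, Mul(4, -1)), -1)) = Mul(Add(7, X), Pow(Add(P, -4), -1)) = Mul(Add(7, X), Pow(Add(-4, P), -1)) = Mul(Pow(Add(-4, P), -1), Add(7, X)))
Mul(1154, Add(Function('r')(7, 21), Function('K')(17, 22))) = Mul(1154, Add(Pow(Add(-1, 21), -1), Mul(Pow(Add(-4, 22), -1), Add(7, 17)))) = Mul(1154, Add(Pow(20, -1), Mul(Pow(18, -1), 24))) = Mul(1154, Add(Rational(1, 20), Mul(Rational(1, 18), 24))) = Mul(1154, Add(Rational(1, 20), Rational(4, 3))) = Mul(1154, Rational(83, 60)) = Rational(47891, 30)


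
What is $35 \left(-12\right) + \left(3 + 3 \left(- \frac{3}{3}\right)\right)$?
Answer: $-420$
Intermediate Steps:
$35 \left(-12\right) + \left(3 + 3 \left(- \frac{3}{3}\right)\right) = -420 + \left(3 + 3 \left(\left(-3\right) \frac{1}{3}\right)\right) = -420 + \left(3 + 3 \left(-1\right)\right) = -420 + \left(3 - 3\right) = -420 + 0 = -420$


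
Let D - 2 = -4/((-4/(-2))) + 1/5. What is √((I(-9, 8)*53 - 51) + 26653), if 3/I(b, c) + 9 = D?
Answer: √12866623/22 ≈ 163.05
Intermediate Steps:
D = ⅕ (D = 2 + (-4/((-4/(-2))) + 1/5) = 2 + (-4/((-4*(-½))) + 1*(⅕)) = 2 + (-4/2 + ⅕) = 2 + (-4*½ + ⅕) = 2 + (-2 + ⅕) = 2 - 9/5 = ⅕ ≈ 0.20000)
I(b, c) = -15/44 (I(b, c) = 3/(-9 + ⅕) = 3/(-44/5) = 3*(-5/44) = -15/44)
√((I(-9, 8)*53 - 51) + 26653) = √((-15/44*53 - 51) + 26653) = √((-795/44 - 51) + 26653) = √(-3039/44 + 26653) = √(1169693/44) = √12866623/22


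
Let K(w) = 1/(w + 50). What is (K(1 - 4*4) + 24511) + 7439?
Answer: 1118251/35 ≈ 31950.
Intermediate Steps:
K(w) = 1/(50 + w)
(K(1 - 4*4) + 24511) + 7439 = (1/(50 + (1 - 4*4)) + 24511) + 7439 = (1/(50 + (1 - 16)) + 24511) + 7439 = (1/(50 - 15) + 24511) + 7439 = (1/35 + 24511) + 7439 = 857886/35 + 7439 = 1118251/35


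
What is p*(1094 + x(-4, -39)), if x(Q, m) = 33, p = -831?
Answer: -936537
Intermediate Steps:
p*(1094 + x(-4, -39)) = -831*(1094 + 33) = -831*1127 = -936537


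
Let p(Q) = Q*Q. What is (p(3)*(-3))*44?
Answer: -1188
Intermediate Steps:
p(Q) = Q²
(p(3)*(-3))*44 = (3²*(-3))*44 = (9*(-3))*44 = -27*44 = -1188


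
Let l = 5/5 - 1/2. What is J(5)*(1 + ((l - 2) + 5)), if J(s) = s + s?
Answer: 45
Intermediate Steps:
J(s) = 2*s
l = ½ (l = 5*(⅕) - 1*½ = 1 - ½ = ½ ≈ 0.50000)
J(5)*(1 + ((l - 2) + 5)) = (2*5)*(1 + ((½ - 2) + 5)) = 10*(1 + (-3/2 + 5)) = 10*(1 + 7/2) = 10*(9/2) = 45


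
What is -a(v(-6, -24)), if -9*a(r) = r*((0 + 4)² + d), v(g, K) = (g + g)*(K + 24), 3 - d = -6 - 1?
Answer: 0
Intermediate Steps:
d = 10 (d = 3 - (-6 - 1) = 3 - 1*(-7) = 3 + 7 = 10)
v(g, K) = 2*g*(24 + K) (v(g, K) = (2*g)*(24 + K) = 2*g*(24 + K))
a(r) = -26*r/9 (a(r) = -r*((0 + 4)² + 10)/9 = -r*(4² + 10)/9 = -r*(16 + 10)/9 = -r*26/9 = -26*r/9)
-a(v(-6, -24)) = -(-26)*2*(-6)*(24 - 24)/9 = -(-26)*2*(-6)*0/9 = -(-26)*0/9 = -1*0 = 0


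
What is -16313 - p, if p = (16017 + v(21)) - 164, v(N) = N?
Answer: -32187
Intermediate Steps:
p = 15874 (p = (16017 + 21) - 164 = 16038 - 164 = 15874)
-16313 - p = -16313 - 1*15874 = -16313 - 15874 = -32187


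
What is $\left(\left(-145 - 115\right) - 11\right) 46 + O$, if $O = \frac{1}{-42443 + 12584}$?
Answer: $- \frac{372222295}{29859} \approx -12466.0$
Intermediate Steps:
$O = - \frac{1}{29859}$ ($O = \frac{1}{-29859} = - \frac{1}{29859} \approx -3.3491 \cdot 10^{-5}$)
$\left(\left(-145 - 115\right) - 11\right) 46 + O = \left(\left(-145 - 115\right) - 11\right) 46 - \frac{1}{29859} = \left(-260 - 11\right) 46 - \frac{1}{29859} = \left(-271\right) 46 - \frac{1}{29859} = -12466 - \frac{1}{29859} = - \frac{372222295}{29859}$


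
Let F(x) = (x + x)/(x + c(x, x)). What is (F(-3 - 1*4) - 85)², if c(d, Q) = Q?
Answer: 7056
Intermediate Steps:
F(x) = 1 (F(x) = (x + x)/(x + x) = (2*x)/((2*x)) = (2*x)*(1/(2*x)) = 1)
(F(-3 - 1*4) - 85)² = (1 - 85)² = (-84)² = 7056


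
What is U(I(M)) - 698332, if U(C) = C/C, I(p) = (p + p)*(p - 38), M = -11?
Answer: -698331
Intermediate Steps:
I(p) = 2*p*(-38 + p) (I(p) = (2*p)*(-38 + p) = 2*p*(-38 + p))
U(C) = 1
U(I(M)) - 698332 = 1 - 698332 = -698331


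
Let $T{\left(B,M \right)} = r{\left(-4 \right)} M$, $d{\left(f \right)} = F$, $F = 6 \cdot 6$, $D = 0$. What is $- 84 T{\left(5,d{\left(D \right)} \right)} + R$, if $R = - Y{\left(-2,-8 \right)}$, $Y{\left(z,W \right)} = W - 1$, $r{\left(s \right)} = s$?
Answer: $12105$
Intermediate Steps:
$F = 36$
$d{\left(f \right)} = 36$
$T{\left(B,M \right)} = - 4 M$
$Y{\left(z,W \right)} = -1 + W$ ($Y{\left(z,W \right)} = W - 1 = -1 + W$)
$R = 9$ ($R = - (-1 - 8) = \left(-1\right) \left(-9\right) = 9$)
$- 84 T{\left(5,d{\left(D \right)} \right)} + R = - 84 \left(\left(-4\right) 36\right) + 9 = \left(-84\right) \left(-144\right) + 9 = 12096 + 9 = 12105$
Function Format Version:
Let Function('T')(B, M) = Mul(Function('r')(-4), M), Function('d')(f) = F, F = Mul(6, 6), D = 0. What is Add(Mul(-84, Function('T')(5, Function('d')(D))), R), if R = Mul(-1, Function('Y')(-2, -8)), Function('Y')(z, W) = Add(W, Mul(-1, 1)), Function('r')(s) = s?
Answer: 12105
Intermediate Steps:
F = 36
Function('d')(f) = 36
Function('T')(B, M) = Mul(-4, M)
Function('Y')(z, W) = Add(-1, W) (Function('Y')(z, W) = Add(W, -1) = Add(-1, W))
R = 9 (R = Mul(-1, Add(-1, -8)) = Mul(-1, -9) = 9)
Add(Mul(-84, Function('T')(5, Function('d')(D))), R) = Add(Mul(-84, Mul(-4, 36)), 9) = Add(Mul(-84, -144), 9) = Add(12096, 9) = 12105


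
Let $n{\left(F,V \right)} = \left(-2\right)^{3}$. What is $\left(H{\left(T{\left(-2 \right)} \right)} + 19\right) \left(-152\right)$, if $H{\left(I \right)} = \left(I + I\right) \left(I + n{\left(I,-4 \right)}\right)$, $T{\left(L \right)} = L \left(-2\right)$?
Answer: $1976$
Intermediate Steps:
$n{\left(F,V \right)} = -8$
$T{\left(L \right)} = - 2 L$
$H{\left(I \right)} = 2 I \left(-8 + I\right)$ ($H{\left(I \right)} = \left(I + I\right) \left(I - 8\right) = 2 I \left(-8 + I\right)$)
$\left(H{\left(T{\left(-2 \right)} \right)} + 19\right) \left(-152\right) = \left(2 \left(\left(-2\right) \left(-2\right)\right) \left(-8 - -4\right) + 19\right) \left(-152\right) = \left(2 \cdot 4 \left(-8 + 4\right) + 19\right) \left(-152\right) = \left(2 \cdot 4 \left(-4\right) + 19\right) \left(-152\right) = \left(-32 + 19\right) \left(-152\right) = \left(-13\right) \left(-152\right) = 1976$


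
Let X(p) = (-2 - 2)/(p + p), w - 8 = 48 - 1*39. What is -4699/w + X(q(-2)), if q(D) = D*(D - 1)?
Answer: -14114/51 ≈ -276.75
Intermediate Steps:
q(D) = D*(-1 + D)
w = 17 (w = 8 + (48 - 1*39) = 8 + (48 - 39) = 8 + 9 = 17)
X(p) = -2/p (X(p) = -4*1/(2*p) = -2/p)
-4699/w + X(q(-2)) = -4699/17 - 2*(-1/(2*(-1 - 2))) = -4699/17 - 2/((-2*(-3))) = -37*127/17 - 2/6 = -4699/17 - 2*⅙ = -4699/17 - ⅓ = -14114/51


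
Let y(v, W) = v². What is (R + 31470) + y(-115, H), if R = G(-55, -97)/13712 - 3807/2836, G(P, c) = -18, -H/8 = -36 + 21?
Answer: 217251572701/4860904 ≈ 44694.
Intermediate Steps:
H = 120 (H = -8*(-36 + 21) = -8*(-15) = 120)
R = -6531579/4860904 (R = -18/13712 - 3807/2836 = -18*1/13712 - 3807*1/2836 = -9/6856 - 3807/2836 = -6531579/4860904 ≈ -1.3437)
(R + 31470) + y(-115, H) = (-6531579/4860904 + 31470) + (-115)² = 152966117301/4860904 + 13225 = 217251572701/4860904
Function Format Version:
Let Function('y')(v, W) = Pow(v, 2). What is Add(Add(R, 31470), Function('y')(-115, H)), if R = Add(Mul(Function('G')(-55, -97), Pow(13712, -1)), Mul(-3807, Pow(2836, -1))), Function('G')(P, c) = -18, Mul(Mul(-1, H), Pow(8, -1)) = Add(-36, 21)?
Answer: Rational(217251572701, 4860904) ≈ 44694.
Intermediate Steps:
H = 120 (H = Mul(-8, Add(-36, 21)) = Mul(-8, -15) = 120)
R = Rational(-6531579, 4860904) (R = Add(Mul(-18, Pow(13712, -1)), Mul(-3807, Pow(2836, -1))) = Add(Mul(-18, Rational(1, 13712)), Mul(-3807, Rational(1, 2836))) = Add(Rational(-9, 6856), Rational(-3807, 2836)) = Rational(-6531579, 4860904) ≈ -1.3437)
Add(Add(R, 31470), Function('y')(-115, H)) = Add(Add(Rational(-6531579, 4860904), 31470), Pow(-115, 2)) = Add(Rational(152966117301, 4860904), 13225) = Rational(217251572701, 4860904)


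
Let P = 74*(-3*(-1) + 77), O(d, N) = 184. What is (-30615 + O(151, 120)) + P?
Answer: -24511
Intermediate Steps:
P = 5920 (P = 74*(3 + 77) = 74*80 = 5920)
(-30615 + O(151, 120)) + P = (-30615 + 184) + 5920 = -30431 + 5920 = -24511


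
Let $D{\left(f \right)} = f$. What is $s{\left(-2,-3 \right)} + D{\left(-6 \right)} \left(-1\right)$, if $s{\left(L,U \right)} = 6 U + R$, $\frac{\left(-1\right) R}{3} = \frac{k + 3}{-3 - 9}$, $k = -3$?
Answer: $-12$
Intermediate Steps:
$R = 0$ ($R = - 3 \frac{-3 + 3}{-3 - 9} = - 3 \frac{0}{-3 - 9} = - 3 \frac{0}{-12} = - 3 \cdot 0 \left(- \frac{1}{12}\right) = \left(-3\right) 0 = 0$)
$s{\left(L,U \right)} = 6 U$ ($s{\left(L,U \right)} = 6 U + 0 = 6 U$)
$s{\left(-2,-3 \right)} + D{\left(-6 \right)} \left(-1\right) = 6 \left(-3\right) - -6 = -18 + 6 = -12$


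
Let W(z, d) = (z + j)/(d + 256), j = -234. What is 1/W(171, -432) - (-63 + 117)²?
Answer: -183532/63 ≈ -2913.2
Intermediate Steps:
W(z, d) = (-234 + z)/(256 + d) (W(z, d) = (z - 234)/(d + 256) = (-234 + z)/(256 + d))
1/W(171, -432) - (-63 + 117)² = 1/((-234 + 171)/(256 - 432)) - (-63 + 117)² = 1/(-63/(-176)) - 1*54² = 1/(-1/176*(-63)) - 1*2916 = 1/(63/176) - 2916 = 176/63 - 2916 = -183532/63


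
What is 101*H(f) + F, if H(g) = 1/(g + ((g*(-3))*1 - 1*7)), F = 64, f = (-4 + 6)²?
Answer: 859/15 ≈ 57.267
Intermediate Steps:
f = 4 (f = 2² = 4)
H(g) = 1/(-7 - 2*g) (H(g) = 1/(g + (-3*g*1 - 7)) = 1/(g + (-3*g - 7)) = 1/(g + (-7 - 3*g)) = 1/(-7 - 2*g))
101*H(f) + F = 101*(-1/(7 + 2*4)) + 64 = 101*(-1/(7 + 8)) + 64 = 101*(-1/15) + 64 = -101/15 + 64 = 859/15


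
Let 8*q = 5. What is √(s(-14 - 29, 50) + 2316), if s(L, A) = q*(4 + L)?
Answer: 3*√4074/4 ≈ 47.871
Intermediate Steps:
q = 5/8 (q = (⅛)*5 = 5/8 ≈ 0.62500)
s(L, A) = 5/2 + 5*L/8 (s(L, A) = 5*(4 + L)/8 = 5/2 + 5*L/8)
√(s(-14 - 29, 50) + 2316) = √((5/2 + 5*(-14 - 29)/8) + 2316) = √((5/2 + (5/8)*(-43)) + 2316) = √((5/2 - 215/8) + 2316) = √(-195/8 + 2316) = √(18333/8) = 3*√4074/4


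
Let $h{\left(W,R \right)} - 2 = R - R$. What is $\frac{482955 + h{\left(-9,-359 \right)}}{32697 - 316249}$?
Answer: $- \frac{482957}{283552} \approx -1.7032$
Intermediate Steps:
$h{\left(W,R \right)} = 2$ ($h{\left(W,R \right)} = 2 + \left(R - R\right) = 2 + 0 = 2$)
$\frac{482955 + h{\left(-9,-359 \right)}}{32697 - 316249} = \frac{482955 + 2}{32697 - 316249} = \frac{482957}{-283552} = 482957 \left(- \frac{1}{283552}\right) = - \frac{482957}{283552}$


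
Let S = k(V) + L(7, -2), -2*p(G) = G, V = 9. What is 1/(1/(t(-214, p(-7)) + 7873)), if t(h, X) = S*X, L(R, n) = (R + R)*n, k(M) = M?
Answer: 15613/2 ≈ 7806.5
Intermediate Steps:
p(G) = -G/2
L(R, n) = 2*R*n (L(R, n) = (2*R)*n = 2*R*n)
S = -19 (S = 9 + 2*7*(-2) = 9 - 28 = -19)
t(h, X) = -19*X
1/(1/(t(-214, p(-7)) + 7873)) = 1/(1/(-(-19)*(-7)/2 + 7873)) = 1/(1/(-19*7/2 + 7873)) = 1/(1/(-133/2 + 7873)) = 1/(1/(15613/2)) = 1/(2/15613) = 15613/2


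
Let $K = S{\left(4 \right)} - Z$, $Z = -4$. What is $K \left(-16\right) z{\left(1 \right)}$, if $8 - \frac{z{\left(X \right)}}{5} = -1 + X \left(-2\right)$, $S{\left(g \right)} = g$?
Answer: $-7040$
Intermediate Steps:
$z{\left(X \right)} = 45 + 10 X$ ($z{\left(X \right)} = 40 - 5 \left(-1 + X \left(-2\right)\right) = 40 - 5 \left(-1 - 2 X\right) = 40 + \left(5 + 10 X\right) = 45 + 10 X$)
$K = 8$ ($K = 4 - -4 = 4 + 4 = 8$)
$K \left(-16\right) z{\left(1 \right)} = 8 \left(-16\right) \left(45 + 10 \cdot 1\right) = - 128 \left(45 + 10\right) = \left(-128\right) 55 = -7040$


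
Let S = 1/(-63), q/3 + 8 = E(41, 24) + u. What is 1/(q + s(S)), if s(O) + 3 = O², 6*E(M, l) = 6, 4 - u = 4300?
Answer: -3969/51247727 ≈ -7.7447e-5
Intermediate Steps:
u = -4296 (u = 4 - 1*4300 = 4 - 4300 = -4296)
E(M, l) = 1 (E(M, l) = (⅙)*6 = 1)
q = -12909 (q = -24 + 3*(1 - 4296) = -24 + 3*(-4295) = -24 - 12885 = -12909)
S = -1/63 ≈ -0.015873
s(O) = -3 + O²
1/(q + s(S)) = 1/(-12909 + (-3 + (-1/63)²)) = 1/(-12909 + (-3 + 1/3969)) = 1/(-12909 - 11906/3969) = 1/(-51247727/3969) = -3969/51247727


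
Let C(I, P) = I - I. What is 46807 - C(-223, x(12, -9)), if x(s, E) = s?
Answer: 46807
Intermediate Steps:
C(I, P) = 0
46807 - C(-223, x(12, -9)) = 46807 - 1*0 = 46807 + 0 = 46807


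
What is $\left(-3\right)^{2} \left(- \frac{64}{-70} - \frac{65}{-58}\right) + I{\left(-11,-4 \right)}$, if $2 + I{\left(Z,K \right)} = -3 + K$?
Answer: $\frac{18909}{2030} \approx 9.3148$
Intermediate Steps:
$I{\left(Z,K \right)} = -5 + K$ ($I{\left(Z,K \right)} = -2 + \left(-3 + K\right) = -5 + K$)
$\left(-3\right)^{2} \left(- \frac{64}{-70} - \frac{65}{-58}\right) + I{\left(-11,-4 \right)} = \left(-3\right)^{2} \left(- \frac{64}{-70} - \frac{65}{-58}\right) - 9 = 9 \left(\left(-64\right) \left(- \frac{1}{70}\right) - - \frac{65}{58}\right) - 9 = 9 \left(\frac{32}{35} + \frac{65}{58}\right) - 9 = 9 \cdot \frac{4131}{2030} - 9 = \frac{37179}{2030} - 9 = \frac{18909}{2030}$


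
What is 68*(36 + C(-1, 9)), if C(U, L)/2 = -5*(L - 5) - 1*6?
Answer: -1088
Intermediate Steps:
C(U, L) = 38 - 10*L (C(U, L) = 2*(-5*(L - 5) - 1*6) = 2*(-5*(-5 + L) - 6) = 2*((25 - 5*L) - 6) = 2*(19 - 5*L) = 38 - 10*L)
68*(36 + C(-1, 9)) = 68*(36 + (38 - 10*9)) = 68*(36 + (38 - 90)) = 68*(36 - 52) = 68*(-16) = -1088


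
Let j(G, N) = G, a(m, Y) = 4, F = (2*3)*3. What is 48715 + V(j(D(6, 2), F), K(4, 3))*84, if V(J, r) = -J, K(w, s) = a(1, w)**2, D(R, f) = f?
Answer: 48547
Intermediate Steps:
F = 18 (F = 6*3 = 18)
K(w, s) = 16 (K(w, s) = 4**2 = 16)
48715 + V(j(D(6, 2), F), K(4, 3))*84 = 48715 - 1*2*84 = 48715 - 2*84 = 48715 - 168 = 48547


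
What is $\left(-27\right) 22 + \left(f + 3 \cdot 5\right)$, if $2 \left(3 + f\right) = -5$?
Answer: $- \frac{1169}{2} \approx -584.5$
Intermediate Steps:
$f = - \frac{11}{2}$ ($f = -3 + \frac{1}{2} \left(-5\right) = -3 - \frac{5}{2} = - \frac{11}{2} \approx -5.5$)
$\left(-27\right) 22 + \left(f + 3 \cdot 5\right) = \left(-27\right) 22 + \left(- \frac{11}{2} + 3 \cdot 5\right) = -594 + \left(- \frac{11}{2} + 15\right) = -594 + \frac{19}{2} = - \frac{1169}{2}$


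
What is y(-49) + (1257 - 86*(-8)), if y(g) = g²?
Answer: 4346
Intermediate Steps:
y(-49) + (1257 - 86*(-8)) = (-49)² + (1257 - 86*(-8)) = 2401 + (1257 - 1*(-688)) = 2401 + (1257 + 688) = 2401 + 1945 = 4346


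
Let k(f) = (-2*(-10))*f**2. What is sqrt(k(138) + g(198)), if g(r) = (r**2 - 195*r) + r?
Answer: 18*sqrt(1178) ≈ 617.80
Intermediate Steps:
k(f) = 20*f**2
g(r) = r**2 - 194*r
sqrt(k(138) + g(198)) = sqrt(20*138**2 + 198*(-194 + 198)) = sqrt(20*19044 + 198*4) = sqrt(380880 + 792) = sqrt(381672) = 18*sqrt(1178)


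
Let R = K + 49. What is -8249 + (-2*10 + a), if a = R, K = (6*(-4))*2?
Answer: -8268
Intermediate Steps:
K = -48 (K = -24*2 = -48)
R = 1 (R = -48 + 49 = 1)
a = 1
-8249 + (-2*10 + a) = -8249 + (-2*10 + 1) = -8249 + (-20 + 1) = -8249 - 19 = -8268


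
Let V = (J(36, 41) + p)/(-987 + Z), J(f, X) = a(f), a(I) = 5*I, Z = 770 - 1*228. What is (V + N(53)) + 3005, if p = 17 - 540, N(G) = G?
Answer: 1361153/445 ≈ 3058.8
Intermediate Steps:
Z = 542 (Z = 770 - 228 = 542)
p = -523
J(f, X) = 5*f
V = 343/445 (V = (5*36 - 523)/(-987 + 542) = (180 - 523)/(-445) = -343*(-1/445) = 343/445 ≈ 0.77079)
(V + N(53)) + 3005 = (343/445 + 53) + 3005 = 23928/445 + 3005 = 1361153/445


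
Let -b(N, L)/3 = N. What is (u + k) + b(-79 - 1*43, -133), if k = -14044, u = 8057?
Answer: -5621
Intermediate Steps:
b(N, L) = -3*N
(u + k) + b(-79 - 1*43, -133) = (8057 - 14044) - 3*(-79 - 1*43) = -5987 - 3*(-79 - 43) = -5987 - 3*(-122) = -5987 + 366 = -5621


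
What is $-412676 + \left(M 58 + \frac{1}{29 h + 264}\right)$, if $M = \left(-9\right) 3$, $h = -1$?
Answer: $- \frac{97346869}{235} \approx -4.1424 \cdot 10^{5}$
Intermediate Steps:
$M = -27$
$-412676 + \left(M 58 + \frac{1}{29 h + 264}\right) = -412676 + \left(\left(-27\right) 58 + \frac{1}{29 \left(-1\right) + 264}\right) = -412676 - \left(1566 - \frac{1}{-29 + 264}\right) = -412676 - \left(1566 - \frac{1}{235}\right) = -412676 + \left(-1566 + \frac{1}{235}\right) = -412676 - \frac{368009}{235} = - \frac{97346869}{235}$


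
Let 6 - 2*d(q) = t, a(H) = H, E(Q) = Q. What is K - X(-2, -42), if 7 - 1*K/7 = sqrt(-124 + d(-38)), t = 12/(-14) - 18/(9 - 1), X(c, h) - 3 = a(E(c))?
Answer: 48 - I*sqrt(93646)/4 ≈ 48.0 - 76.504*I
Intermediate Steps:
X(c, h) = 3 + c
t = -87/28 (t = 12*(-1/14) - 18/8 = -6/7 - 18*1/8 = -6/7 - 9/4 = -87/28 ≈ -3.1071)
d(q) = 255/56 (d(q) = 3 - 1/2*(-87/28) = 3 + 87/56 = 255/56)
K = 49 - I*sqrt(93646)/4 (K = 49 - 7*sqrt(-124 + 255/56) = 49 - I*sqrt(93646)/4 ≈ 49.0 - 76.504*I)
K - X(-2, -42) = (49 - I*sqrt(93646)/4) - (3 - 2) = (49 - I*sqrt(93646)/4) - 1*1 = (49 - I*sqrt(93646)/4) - 1 = 48 - I*sqrt(93646)/4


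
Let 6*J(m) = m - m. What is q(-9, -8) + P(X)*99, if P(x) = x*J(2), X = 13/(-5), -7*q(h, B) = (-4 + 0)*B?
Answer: -32/7 ≈ -4.5714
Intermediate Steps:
q(h, B) = 4*B/7 (q(h, B) = -(-4 + 0)*B/7 = -(-4)*B/7 = 4*B/7)
X = -13/5 (X = 13*(-1/5) = -13/5 ≈ -2.6000)
J(m) = 0 (J(m) = (m - m)/6 = (1/6)*0 = 0)
P(x) = 0 (P(x) = x*0 = 0)
q(-9, -8) + P(X)*99 = (4/7)*(-8) + 0*99 = -32/7 + 0 = -32/7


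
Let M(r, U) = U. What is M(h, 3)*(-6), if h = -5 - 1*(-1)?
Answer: -18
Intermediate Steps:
h = -4 (h = -5 + 1 = -4)
M(h, 3)*(-6) = 3*(-6) = -18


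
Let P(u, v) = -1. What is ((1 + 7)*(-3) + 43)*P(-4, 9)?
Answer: -19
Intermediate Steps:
((1 + 7)*(-3) + 43)*P(-4, 9) = ((1 + 7)*(-3) + 43)*(-1) = (8*(-3) + 43)*(-1) = (-24 + 43)*(-1) = 19*(-1) = -19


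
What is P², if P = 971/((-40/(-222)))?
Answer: 11616743961/400 ≈ 2.9042e+7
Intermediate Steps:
P = 107781/20 (P = 971/((-40*(-1/222))) = 971/(20/111) = 971*(111/20) = 107781/20 ≈ 5389.0)
P² = (107781/20)² = 11616743961/400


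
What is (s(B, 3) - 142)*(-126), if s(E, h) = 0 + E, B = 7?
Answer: 17010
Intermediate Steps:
s(E, h) = E
(s(B, 3) - 142)*(-126) = (7 - 142)*(-126) = -135*(-126) = 17010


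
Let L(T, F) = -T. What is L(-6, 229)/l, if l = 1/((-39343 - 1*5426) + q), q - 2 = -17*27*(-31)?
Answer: -183228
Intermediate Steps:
q = 14231 (q = 2 - 17*27*(-31) = 2 - 459*(-31) = 2 + 14229 = 14231)
l = -1/30538 (l = 1/((-39343 - 1*5426) + 14231) = 1/((-39343 - 5426) + 14231) = 1/(-44769 + 14231) = 1/(-30538) = -1/30538 ≈ -3.2746e-5)
L(-6, 229)/l = (-1*(-6))/(-1/30538) = 6*(-30538) = -183228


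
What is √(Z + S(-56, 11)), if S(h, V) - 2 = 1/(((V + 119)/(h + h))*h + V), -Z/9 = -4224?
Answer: 3*√6099779/38 ≈ 194.98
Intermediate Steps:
Z = 38016 (Z = -9*(-4224) = 38016)
S(h, V) = 2 + 1/(119/2 + 3*V/2) (S(h, V) = 2 + 1/(((V + 119)/(h + h))*h + V) = 2 + 1/(((119 + V)/((2*h)))*h + V) = 2 + 1/(((119 + V)*(1/(2*h)))*h + V) = 2 + 1/(((119 + V)/(2*h))*h + V) = 2 + 1/((119/2 + V/2) + V) = 2 + 1/(119/2 + 3*V/2))
√(Z + S(-56, 11)) = √(38016 + 6*(40 + 11)/(119 + 3*11)) = √(38016 + 6*51/(119 + 33)) = √(38016 + 6*51/152) = √(38016 + 6*(1/152)*51) = √(38016 + 153/76) = √(2889369/76) = 3*√6099779/38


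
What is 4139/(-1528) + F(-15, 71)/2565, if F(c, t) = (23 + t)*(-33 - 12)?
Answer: -379555/87096 ≈ -4.3579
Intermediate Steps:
F(c, t) = -1035 - 45*t (F(c, t) = (23 + t)*(-45) = -1035 - 45*t)
4139/(-1528) + F(-15, 71)/2565 = 4139/(-1528) + (-1035 - 45*71)/2565 = 4139*(-1/1528) + (-1035 - 3195)*(1/2565) = -4139/1528 - 4230*1/2565 = -4139/1528 - 94/57 = -379555/87096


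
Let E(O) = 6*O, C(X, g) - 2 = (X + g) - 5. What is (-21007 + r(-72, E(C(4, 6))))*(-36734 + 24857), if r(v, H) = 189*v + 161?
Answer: 409210158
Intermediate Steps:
C(X, g) = -3 + X + g (C(X, g) = 2 + ((X + g) - 5) = 2 + (-5 + X + g) = -3 + X + g)
r(v, H) = 161 + 189*v
(-21007 + r(-72, E(C(4, 6))))*(-36734 + 24857) = (-21007 + (161 + 189*(-72)))*(-36734 + 24857) = (-21007 + (161 - 13608))*(-11877) = (-21007 - 13447)*(-11877) = -34454*(-11877) = 409210158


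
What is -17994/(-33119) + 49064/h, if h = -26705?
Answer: -1144420846/884442895 ≈ -1.2939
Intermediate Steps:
-17994/(-33119) + 49064/h = -17994/(-33119) + 49064/(-26705) = -17994*(-1/33119) + 49064*(-1/26705) = 17994/33119 - 49064/26705 = -1144420846/884442895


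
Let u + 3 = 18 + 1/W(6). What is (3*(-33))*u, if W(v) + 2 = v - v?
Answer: -2871/2 ≈ -1435.5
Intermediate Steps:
W(v) = -2 (W(v) = -2 + (v - v) = -2 + 0 = -2)
u = 29/2 (u = -3 + (18 + 1/(-2)) = -3 + (18 - ½) = -3 + 35/2 = 29/2 ≈ 14.500)
(3*(-33))*u = (3*(-33))*(29/2) = -99*29/2 = -2871/2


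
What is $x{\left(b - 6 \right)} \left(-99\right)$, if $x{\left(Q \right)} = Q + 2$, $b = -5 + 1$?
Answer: $792$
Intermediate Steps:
$b = -4$
$x{\left(Q \right)} = 2 + Q$
$x{\left(b - 6 \right)} \left(-99\right) = \left(2 - 10\right) \left(-99\right) = \left(-8\right) \left(-99\right) = 792$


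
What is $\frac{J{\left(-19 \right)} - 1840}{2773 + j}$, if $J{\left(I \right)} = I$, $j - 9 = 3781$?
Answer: $- \frac{1859}{6563} \approx -0.28325$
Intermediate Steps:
$j = 3790$ ($j = 9 + 3781 = 3790$)
$\frac{J{\left(-19 \right)} - 1840}{2773 + j} = \frac{-19 - 1840}{2773 + 3790} = - \frac{1859}{6563}$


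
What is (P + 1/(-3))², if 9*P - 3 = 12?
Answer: 16/9 ≈ 1.7778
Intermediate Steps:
P = 5/3 (P = ⅓ + (⅑)*12 = ⅓ + 4/3 = 5/3 ≈ 1.6667)
(P + 1/(-3))² = (5/3 + 1/(-3))² = (5/3 - ⅓)² = (4/3)² = 16/9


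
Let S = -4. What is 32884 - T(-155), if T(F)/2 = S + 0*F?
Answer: 32892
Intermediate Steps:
T(F) = -8 (T(F) = 2*(-4 + 0*F) = 2*(-4 + 0) = 2*(-4) = -8)
32884 - T(-155) = 32884 - 1*(-8) = 32884 + 8 = 32892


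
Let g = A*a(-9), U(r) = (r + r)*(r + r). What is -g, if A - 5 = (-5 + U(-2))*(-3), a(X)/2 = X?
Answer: -504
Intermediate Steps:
U(r) = 4*r**2 (U(r) = (2*r)*(2*r) = 4*r**2)
a(X) = 2*X
A = -28 (A = 5 + (-5 + 4*(-2)**2)*(-3) = 5 + (-5 + 4*4)*(-3) = 5 + (-5 + 16)*(-3) = 5 + 11*(-3) = 5 - 33 = -28)
g = 504 (g = -56*(-9) = -28*(-18) = 504)
-g = -1*504 = -504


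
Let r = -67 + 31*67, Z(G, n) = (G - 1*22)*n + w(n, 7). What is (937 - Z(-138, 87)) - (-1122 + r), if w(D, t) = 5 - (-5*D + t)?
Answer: 13536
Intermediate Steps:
w(D, t) = 5 - t + 5*D (w(D, t) = 5 - (t - 5*D) = 5 + (-t + 5*D) = 5 - t + 5*D)
Z(G, n) = -2 + 5*n + n*(-22 + G) (Z(G, n) = (G - 1*22)*n + (5 - 1*7 + 5*n) = (G - 22)*n + (5 - 7 + 5*n) = (-22 + G)*n + (-2 + 5*n) = n*(-22 + G) + (-2 + 5*n) = -2 + 5*n + n*(-22 + G))
r = 2010 (r = -67 + 2077 = 2010)
(937 - Z(-138, 87)) - (-1122 + r) = (937 - (-2 - 17*87 - 138*87)) - (-1122 + 2010) = (937 - (-2 - 1479 - 12006)) - 1*888 = (937 - 1*(-13487)) - 888 = (937 + 13487) - 888 = 14424 - 888 = 13536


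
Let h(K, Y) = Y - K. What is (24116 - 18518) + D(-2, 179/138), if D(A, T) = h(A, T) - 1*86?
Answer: 761111/138 ≈ 5515.3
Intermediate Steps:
D(A, T) = -86 + T - A (D(A, T) = (T - A) - 1*86 = (T - A) - 86 = -86 + T - A)
(24116 - 18518) + D(-2, 179/138) = (24116 - 18518) + (-86 + 179/138 - 1*(-2)) = 5598 + (-86 + 179*(1/138) + 2) = 5598 + (-86 + 179/138 + 2) = 5598 - 11413/138 = 761111/138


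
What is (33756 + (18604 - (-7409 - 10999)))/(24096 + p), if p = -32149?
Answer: -70768/8053 ≈ -8.7878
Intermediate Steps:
(33756 + (18604 - (-7409 - 10999)))/(24096 + p) = (33756 + (18604 - (-7409 - 10999)))/(24096 - 32149) = (33756 + (18604 - 1*(-18408)))/(-8053) = (33756 + (18604 + 18408))*(-1/8053) = (33756 + 37012)*(-1/8053) = 70768*(-1/8053) = -70768/8053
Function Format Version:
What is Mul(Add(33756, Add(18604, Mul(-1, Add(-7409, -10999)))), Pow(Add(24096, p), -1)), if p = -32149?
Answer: Rational(-70768, 8053) ≈ -8.7878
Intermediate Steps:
Mul(Add(33756, Add(18604, Mul(-1, Add(-7409, -10999)))), Pow(Add(24096, p), -1)) = Mul(Add(33756, Add(18604, Mul(-1, Add(-7409, -10999)))), Pow(Add(24096, -32149), -1)) = Mul(Add(33756, Add(18604, Mul(-1, -18408))), Pow(-8053, -1)) = Mul(Add(33756, Add(18604, 18408)), Rational(-1, 8053)) = Mul(Add(33756, 37012), Rational(-1, 8053)) = Mul(70768, Rational(-1, 8053)) = Rational(-70768, 8053)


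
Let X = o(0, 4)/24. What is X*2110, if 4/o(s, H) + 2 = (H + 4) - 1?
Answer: 211/3 ≈ 70.333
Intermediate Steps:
o(s, H) = 4/(1 + H) (o(s, H) = 4/(-2 + ((H + 4) - 1)) = 4/(-2 + ((4 + H) - 1)) = 4/(-2 + (3 + H)) = 4/(1 + H))
X = 1/30 (X = (4/(1 + 4))/24 = (4/5)*(1/24) = (4*(⅕))*(1/24) = (⅘)*(1/24) = 1/30 ≈ 0.033333)
X*2110 = (1/30)*2110 = 211/3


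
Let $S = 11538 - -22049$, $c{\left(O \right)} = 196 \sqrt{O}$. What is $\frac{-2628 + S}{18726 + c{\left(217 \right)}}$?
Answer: $\frac{289869117}{171163402} - \frac{1516991 \sqrt{217}}{85581701} \approx 1.4324$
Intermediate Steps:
$S = 33587$ ($S = 11538 + 22049 = 33587$)
$\frac{-2628 + S}{18726 + c{\left(217 \right)}} = \frac{-2628 + 33587}{18726 + 196 \sqrt{217}} = \frac{30959}{18726 + 196 \sqrt{217}}$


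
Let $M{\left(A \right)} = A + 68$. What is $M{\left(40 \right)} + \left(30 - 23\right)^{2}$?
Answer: $157$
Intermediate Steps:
$M{\left(A \right)} = 68 + A$
$M{\left(40 \right)} + \left(30 - 23\right)^{2} = \left(68 + 40\right) + \left(30 - 23\right)^{2} = 108 + 7^{2} = 108 + 49 = 157$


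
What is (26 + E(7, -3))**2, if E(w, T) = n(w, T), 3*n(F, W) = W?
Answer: 625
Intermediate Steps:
n(F, W) = W/3
E(w, T) = T/3
(26 + E(7, -3))**2 = (26 + (1/3)*(-3))**2 = (26 - 1)**2 = 25**2 = 625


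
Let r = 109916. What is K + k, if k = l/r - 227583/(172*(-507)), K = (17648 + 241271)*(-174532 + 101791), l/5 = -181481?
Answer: -3760964833323005176/199689893 ≈ -1.8834e+10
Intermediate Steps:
l = -907405 (l = 5*(-181481) = -907405)
K = -18834026979 (K = 258919*(-72741) = -18834026979)
k = -1127381929/199689893 (k = -907405/109916 - 227583/(172*(-507)) = -907405*1/109916 - 227583/(-87204) = -907405/109916 - 227583*(-1/87204) = -907405/109916 + 75861/29068 = -1127381929/199689893 ≈ -5.6457)
K + k = -18834026979 - 1127381929/199689893 = -3760964833323005176/199689893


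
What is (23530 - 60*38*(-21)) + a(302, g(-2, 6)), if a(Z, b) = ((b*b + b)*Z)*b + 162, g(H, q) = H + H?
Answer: 57076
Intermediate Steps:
g(H, q) = 2*H
a(Z, b) = 162 + Z*b*(b + b²) (a(Z, b) = ((b² + b)*Z)*b + 162 = ((b + b²)*Z)*b + 162 = (Z*(b + b²))*b + 162 = Z*b*(b + b²) + 162 = 162 + Z*b*(b + b²))
(23530 - 60*38*(-21)) + a(302, g(-2, 6)) = (23530 - 60*38*(-21)) + (162 + 302*(2*(-2))² + 302*(2*(-2))³) = (23530 - 2280*(-21)) + (162 + 302*(-4)² + 302*(-4)³) = (23530 + 47880) + (162 + 302*16 + 302*(-64)) = 71410 + (162 + 4832 - 19328) = 71410 - 14334 = 57076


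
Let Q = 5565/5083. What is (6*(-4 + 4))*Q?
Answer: 0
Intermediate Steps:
Q = 5565/5083 (Q = 5565*(1/5083) = 5565/5083 ≈ 1.0948)
(6*(-4 + 4))*Q = (6*(-4 + 4))*(5565/5083) = (6*0)*(5565/5083) = 0*(5565/5083) = 0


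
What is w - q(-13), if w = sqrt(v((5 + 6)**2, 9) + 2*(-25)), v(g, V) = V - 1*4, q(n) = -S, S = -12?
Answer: -12 + 3*I*sqrt(5) ≈ -12.0 + 6.7082*I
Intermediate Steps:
q(n) = 12 (q(n) = -1*(-12) = 12)
v(g, V) = -4 + V (v(g, V) = V - 4 = -4 + V)
w = 3*I*sqrt(5) (w = sqrt((-4 + 9) + 2*(-25)) = sqrt(5 - 50) = sqrt(-45) = 3*I*sqrt(5) ≈ 6.7082*I)
w - q(-13) = 3*I*sqrt(5) - 1*12 = 3*I*sqrt(5) - 12 = -12 + 3*I*sqrt(5)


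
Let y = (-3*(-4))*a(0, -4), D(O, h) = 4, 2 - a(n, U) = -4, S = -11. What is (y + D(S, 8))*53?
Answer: 4028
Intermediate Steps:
a(n, U) = 6 (a(n, U) = 2 - 1*(-4) = 2 + 4 = 6)
y = 72 (y = -3*(-4)*6 = 12*6 = 72)
(y + D(S, 8))*53 = (72 + 4)*53 = 76*53 = 4028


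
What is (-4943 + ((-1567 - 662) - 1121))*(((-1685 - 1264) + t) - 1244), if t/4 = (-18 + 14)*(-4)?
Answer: 34241797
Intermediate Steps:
t = 64 (t = 4*((-18 + 14)*(-4)) = 4*(-4*(-4)) = 4*16 = 64)
(-4943 + ((-1567 - 662) - 1121))*(((-1685 - 1264) + t) - 1244) = (-4943 + ((-1567 - 662) - 1121))*(((-1685 - 1264) + 64) - 1244) = (-4943 + (-2229 - 1121))*((-2949 + 64) - 1244) = (-4943 - 3350)*(-2885 - 1244) = -8293*(-4129) = 34241797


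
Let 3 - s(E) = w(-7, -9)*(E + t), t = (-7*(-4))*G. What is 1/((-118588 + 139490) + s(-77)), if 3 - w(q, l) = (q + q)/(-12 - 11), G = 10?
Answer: 23/469650 ≈ 4.8973e-5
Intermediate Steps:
t = 280 (t = -7*(-4)*10 = 28*10 = 280)
w(q, l) = 3 + 2*q/23 (w(q, l) = 3 - (q + q)/(-12 - 11) = 3 - 2*q/(-23) = 3 - 2*q*(-1)/23 = 3 - (-2)*q/23 = 3 + 2*q/23)
s(E) = -15331/23 - 55*E/23 (s(E) = 3 - (3 + (2/23)*(-7))*(E + 280) = 3 - (3 - 14/23)*(280 + E) = 3 - 55*(280 + E)/23 = 3 - (15400/23 + 55*E/23) = 3 + (-15400/23 - 55*E/23) = -15331/23 - 55*E/23)
1/((-118588 + 139490) + s(-77)) = 1/((-118588 + 139490) + (-15331/23 - 55/23*(-77))) = 1/(20902 + (-15331/23 + 4235/23)) = 1/(20902 - 11096/23) = 1/(469650/23) = 23/469650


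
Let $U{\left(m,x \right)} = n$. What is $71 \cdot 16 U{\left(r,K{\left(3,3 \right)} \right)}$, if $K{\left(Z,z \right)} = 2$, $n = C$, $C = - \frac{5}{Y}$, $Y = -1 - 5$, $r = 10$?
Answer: $\frac{2840}{3} \approx 946.67$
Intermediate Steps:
$Y = -6$
$C = \frac{5}{6}$ ($C = - \frac{5}{-6} = \left(-5\right) \left(- \frac{1}{6}\right) = \frac{5}{6} \approx 0.83333$)
$n = \frac{5}{6} \approx 0.83333$
$U{\left(m,x \right)} = \frac{5}{6}$
$71 \cdot 16 U{\left(r,K{\left(3,3 \right)} \right)} = 71 \cdot 16 \cdot \frac{5}{6} = 1136 \cdot \frac{5}{6} = \frac{2840}{3}$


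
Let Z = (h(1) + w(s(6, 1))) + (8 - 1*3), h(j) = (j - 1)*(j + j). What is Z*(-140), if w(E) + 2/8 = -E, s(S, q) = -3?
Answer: -1085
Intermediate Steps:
h(j) = 2*j*(-1 + j) (h(j) = (-1 + j)*(2*j) = 2*j*(-1 + j))
w(E) = -1/4 - E
Z = 31/4 (Z = (2*1*(-1 + 1) + (-1/4 - 1*(-3))) + (8 - 1*3) = (2*1*0 + (-1/4 + 3)) + (8 - 3) = (0 + 11/4) + 5 = 11/4 + 5 = 31/4 ≈ 7.7500)
Z*(-140) = (31/4)*(-140) = -1085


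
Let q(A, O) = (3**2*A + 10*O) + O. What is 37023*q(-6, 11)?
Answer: 2480541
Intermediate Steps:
q(A, O) = 9*A + 11*O (q(A, O) = (9*A + 10*O) + O = 9*A + 11*O)
37023*q(-6, 11) = 37023*(9*(-6) + 11*11) = 37023*(-54 + 121) = 37023*67 = 2480541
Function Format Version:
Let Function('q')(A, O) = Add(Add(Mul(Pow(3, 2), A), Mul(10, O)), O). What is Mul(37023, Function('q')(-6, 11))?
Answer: 2480541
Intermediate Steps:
Function('q')(A, O) = Add(Mul(9, A), Mul(11, O)) (Function('q')(A, O) = Add(Add(Mul(9, A), Mul(10, O)), O) = Add(Mul(9, A), Mul(11, O)))
Mul(37023, Function('q')(-6, 11)) = Mul(37023, Add(Mul(9, -6), Mul(11, 11))) = Mul(37023, Add(-54, 121)) = Mul(37023, 67) = 2480541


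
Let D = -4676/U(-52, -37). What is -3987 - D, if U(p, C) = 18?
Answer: -33545/9 ≈ -3727.2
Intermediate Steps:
D = -2338/9 (D = -4676/18 = -4676*1/18 = -2338/9 ≈ -259.78)
-3987 - D = -3987 - 1*(-2338/9) = -3987 + 2338/9 = -33545/9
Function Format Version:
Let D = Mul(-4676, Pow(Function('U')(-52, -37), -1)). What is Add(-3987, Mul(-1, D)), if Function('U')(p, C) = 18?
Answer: Rational(-33545, 9) ≈ -3727.2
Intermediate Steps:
D = Rational(-2338, 9) (D = Mul(-4676, Pow(18, -1)) = Mul(-4676, Rational(1, 18)) = Rational(-2338, 9) ≈ -259.78)
Add(-3987, Mul(-1, D)) = Add(-3987, Mul(-1, Rational(-2338, 9))) = Add(-3987, Rational(2338, 9)) = Rational(-33545, 9)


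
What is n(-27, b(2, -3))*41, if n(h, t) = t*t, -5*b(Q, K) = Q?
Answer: 164/25 ≈ 6.5600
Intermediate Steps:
b(Q, K) = -Q/5
n(h, t) = t²
n(-27, b(2, -3))*41 = (-⅕*2)²*41 = (-⅖)²*41 = (4/25)*41 = 164/25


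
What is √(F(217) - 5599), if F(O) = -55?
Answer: I*√5654 ≈ 75.193*I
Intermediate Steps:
√(F(217) - 5599) = √(-55 - 5599) = √(-5654) = I*√5654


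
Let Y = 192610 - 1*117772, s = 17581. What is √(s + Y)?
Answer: √92419 ≈ 304.00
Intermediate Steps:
Y = 74838 (Y = 192610 - 117772 = 74838)
√(s + Y) = √(17581 + 74838) = √92419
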